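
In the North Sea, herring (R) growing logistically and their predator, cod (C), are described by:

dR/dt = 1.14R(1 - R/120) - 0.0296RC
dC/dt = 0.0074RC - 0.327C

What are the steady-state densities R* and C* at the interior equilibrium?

R* ≈ 44.2, C* ≈ 24.3

From dC/dt = 0 with C > 0: 0.0074R* = 0.327, so R* = 44.2.
Substitute into dR/dt = 0: 1.14(1 - 44.2/120) = 0.0296C*.
The bracket is 0.632, giving C* = 0.72/0.0296 = 24.3.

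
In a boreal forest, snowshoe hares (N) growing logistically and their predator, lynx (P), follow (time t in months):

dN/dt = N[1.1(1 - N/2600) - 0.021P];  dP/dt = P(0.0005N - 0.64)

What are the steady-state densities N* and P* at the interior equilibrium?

From dP/dt = 0 with P > 0: 0.0005N* = 0.64, so N* = 1280.
Substitute into dN/dt = 0: 1.1(1 - 1280/2600) = 0.021P*.
The bracket is 0.508, giving P* = 0.558/0.021 = 26.6.

N* ≈ 1280, P* ≈ 26.6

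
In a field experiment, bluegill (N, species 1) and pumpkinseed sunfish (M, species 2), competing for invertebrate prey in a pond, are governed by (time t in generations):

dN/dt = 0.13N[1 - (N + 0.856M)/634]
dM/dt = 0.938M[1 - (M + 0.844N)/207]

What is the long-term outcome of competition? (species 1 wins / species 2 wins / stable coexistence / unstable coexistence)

species 1 excludes species 2

Compare the nullcline intercepts: K1/α12 = 634/0.856 = 741 > K2 = 207; K2/α21 = 207/0.844 = 245 < K1 = 634.
Since the inequalities point opposite ways, species 1 can invade but species 2 cannot.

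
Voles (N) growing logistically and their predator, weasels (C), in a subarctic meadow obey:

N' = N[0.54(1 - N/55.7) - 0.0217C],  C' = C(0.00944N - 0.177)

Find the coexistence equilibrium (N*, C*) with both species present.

From dC/dt = 0 with C > 0: 0.00944N* = 0.177, so N* = 18.7.
Substitute into dN/dt = 0: 0.54(1 - 18.7/55.7) = 0.0217C*.
The bracket is 0.663, giving C* = 0.358/0.0217 = 16.5.

N* ≈ 18.7, C* ≈ 16.5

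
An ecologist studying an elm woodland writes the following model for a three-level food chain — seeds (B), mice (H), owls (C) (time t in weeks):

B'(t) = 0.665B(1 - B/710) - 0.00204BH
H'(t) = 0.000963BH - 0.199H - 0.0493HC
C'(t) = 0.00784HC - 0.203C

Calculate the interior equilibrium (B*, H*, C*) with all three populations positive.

From dC/dt = 0: 0.00784H* = 0.203, so H* = 25.9.
From dB/dt = 0: 0.665(1 - B*/710) = 0.00204·25.9, giving B* = 710·(1 - 0.0794) = 654.
From dH/dt = 0: 0.000963·654 - 0.199 = 0.0493C*, so C* = 0.43/0.0493 = 8.73.

B* ≈ 654, H* ≈ 25.9, C* ≈ 8.73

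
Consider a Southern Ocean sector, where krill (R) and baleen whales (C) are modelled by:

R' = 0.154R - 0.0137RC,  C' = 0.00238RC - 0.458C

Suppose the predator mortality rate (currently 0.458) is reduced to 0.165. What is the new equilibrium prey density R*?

R* ≈ 69.3

At the interior fixed point, setting dC/dt = 0 with C > 0 fixes R* = (predator death rate)/(RC coefficient) — independent of the other coefficients.
With the change, R* = 0.165/0.00238 = 69.3; it falls from 192.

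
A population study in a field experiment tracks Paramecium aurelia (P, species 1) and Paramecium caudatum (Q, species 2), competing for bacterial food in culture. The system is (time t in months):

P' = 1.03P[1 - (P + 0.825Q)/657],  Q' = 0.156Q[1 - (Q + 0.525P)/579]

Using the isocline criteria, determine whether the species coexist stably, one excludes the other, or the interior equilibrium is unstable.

Compare the nullcline intercepts: K1/α12 = 657/0.825 = 796 > K2 = 579; K2/α21 = 579/0.525 = 1100 > K1 = 657.
Since both inequalities hold, each species can invade when rare, so the interior equilibrium is stable.

stable coexistence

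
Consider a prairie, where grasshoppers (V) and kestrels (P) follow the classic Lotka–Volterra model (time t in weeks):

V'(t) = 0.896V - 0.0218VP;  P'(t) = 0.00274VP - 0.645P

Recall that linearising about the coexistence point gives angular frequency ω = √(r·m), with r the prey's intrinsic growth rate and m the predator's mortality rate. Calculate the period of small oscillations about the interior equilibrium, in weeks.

Here r = 0.896 and m = 0.645, so r·m = 0.578.
ω = √0.578 = 0.76 per week, hence T = 2π/ω ≈ 8.27 weeks.

T ≈ 8.27 weeks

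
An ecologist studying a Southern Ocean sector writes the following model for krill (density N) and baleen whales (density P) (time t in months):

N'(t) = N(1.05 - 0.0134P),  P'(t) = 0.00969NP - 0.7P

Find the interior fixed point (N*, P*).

N* ≈ 72.2, P* ≈ 78.4

Set dP/dt = 0 with P > 0: 0.00969N - 0.7 = 0, so N* = 0.7/0.00969 = 72.2.
Set dN/dt = 0 with N > 0: 1.05 - 0.0134P = 0, so P* = 1.05/0.0134 = 78.4.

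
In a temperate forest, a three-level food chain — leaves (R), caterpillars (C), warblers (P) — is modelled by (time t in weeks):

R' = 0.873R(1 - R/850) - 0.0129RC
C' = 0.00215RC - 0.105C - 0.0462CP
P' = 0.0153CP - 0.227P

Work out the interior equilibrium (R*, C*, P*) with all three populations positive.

R* ≈ 664, C* ≈ 14.8, P* ≈ 28.6

From dP/dt = 0: 0.0153C* = 0.227, so C* = 14.8.
From dR/dt = 0: 0.873(1 - R*/850) = 0.0129·14.8, giving R* = 850·(1 - 0.219) = 664.
From dC/dt = 0: 0.00215·664 - 0.105 = 0.0462P*, so P* = 1.32/0.0462 = 28.6.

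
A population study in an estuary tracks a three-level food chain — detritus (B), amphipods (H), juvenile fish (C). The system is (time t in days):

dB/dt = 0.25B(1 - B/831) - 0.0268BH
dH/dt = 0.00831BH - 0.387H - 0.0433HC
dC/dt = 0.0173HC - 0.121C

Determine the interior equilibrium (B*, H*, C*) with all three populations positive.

From dC/dt = 0: 0.0173H* = 0.121, so H* = 6.99.
From dB/dt = 0: 0.25(1 - B*/831) = 0.0268·6.99, giving B* = 831·(1 - 0.75) = 208.
From dH/dt = 0: 0.00831·208 - 0.387 = 0.0433C*, so C* = 1.34/0.0433 = 31.

B* ≈ 208, H* ≈ 6.99, C* ≈ 31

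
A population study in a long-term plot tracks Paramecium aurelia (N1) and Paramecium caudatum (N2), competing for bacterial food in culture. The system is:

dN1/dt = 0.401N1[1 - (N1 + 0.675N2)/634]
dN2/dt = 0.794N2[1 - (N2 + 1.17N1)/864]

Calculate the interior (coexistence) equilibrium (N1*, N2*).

Setting both brackets to zero gives the nullclines N1 + 0.675N2 = 634 and 1.17N1 + N2 = 864.
Substituting N2 = 864 - 1.17N1 into the first: N1(1 - 0.675·1.17) = 634 - 0.675·864.
So N1* = 50.8/0.21 = 242, and then N2* = 864 - 1.17·242 = 581.

N1* ≈ 242, N2* ≈ 581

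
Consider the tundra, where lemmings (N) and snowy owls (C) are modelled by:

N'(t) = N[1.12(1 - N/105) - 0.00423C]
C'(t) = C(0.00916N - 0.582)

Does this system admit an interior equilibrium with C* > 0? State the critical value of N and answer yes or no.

The predator equation gives dC/dt > 0 only when N > 0.582/0.00916 = 63.5.
Without the predator, N → K = 105. Since 105 > 63.5, the predator can invade and persist.

Threshold N = 63.5; K > 63.5, so yes, the predator persists.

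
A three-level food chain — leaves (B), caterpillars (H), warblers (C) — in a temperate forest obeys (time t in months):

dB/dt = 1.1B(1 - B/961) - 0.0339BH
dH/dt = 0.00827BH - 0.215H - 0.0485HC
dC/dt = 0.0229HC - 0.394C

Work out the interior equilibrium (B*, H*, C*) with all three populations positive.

B* ≈ 451, H* ≈ 17.2, C* ≈ 72.5

From dC/dt = 0: 0.0229H* = 0.394, so H* = 17.2.
From dB/dt = 0: 1.1(1 - B*/961) = 0.0339·17.2, giving B* = 961·(1 - 0.53) = 451.
From dH/dt = 0: 0.00827·451 - 0.215 = 0.0485C*, so C* = 3.52/0.0485 = 72.5.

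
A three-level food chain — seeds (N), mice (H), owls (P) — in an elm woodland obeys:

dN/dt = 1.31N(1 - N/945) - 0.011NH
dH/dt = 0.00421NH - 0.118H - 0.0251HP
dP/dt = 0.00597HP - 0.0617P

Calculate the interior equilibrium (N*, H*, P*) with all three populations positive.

From dP/dt = 0: 0.00597H* = 0.0617, so H* = 10.3.
From dN/dt = 0: 1.31(1 - N*/945) = 0.011·10.3, giving N* = 945·(1 - 0.0868) = 863.
From dH/dt = 0: 0.00421·863 - 0.118 = 0.0251P*, so P* = 3.52/0.0251 = 140.

N* ≈ 863, H* ≈ 10.3, P* ≈ 140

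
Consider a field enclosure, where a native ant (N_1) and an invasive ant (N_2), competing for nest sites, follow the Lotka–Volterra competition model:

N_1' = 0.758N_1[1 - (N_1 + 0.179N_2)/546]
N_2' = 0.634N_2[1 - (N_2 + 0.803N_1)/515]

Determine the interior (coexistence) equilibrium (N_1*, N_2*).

N_1* ≈ 530, N_2* ≈ 89.4

Setting both brackets to zero gives the nullclines N_1 + 0.179N_2 = 546 and 0.803N_1 + N_2 = 515.
Substituting N_2 = 515 - 0.803N_1 into the first: N_1(1 - 0.179·0.803) = 546 - 0.179·515.
So N_1* = 454/0.856 = 530, and then N_2* = 515 - 0.803·530 = 89.4.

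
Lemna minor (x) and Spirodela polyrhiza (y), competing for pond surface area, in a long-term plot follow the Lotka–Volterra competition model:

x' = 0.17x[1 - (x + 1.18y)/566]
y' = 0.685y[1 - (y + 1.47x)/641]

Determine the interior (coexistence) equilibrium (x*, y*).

Setting both brackets to zero gives the nullclines x + 1.18y = 566 and 1.47x + y = 641.
Substituting y = 641 - 1.47x into the first: x(1 - 1.18·1.47) = 566 - 1.18·641.
So x* = -190/-0.735 = 259, and then y* = 641 - 1.47·259 = 260.

x* ≈ 259, y* ≈ 260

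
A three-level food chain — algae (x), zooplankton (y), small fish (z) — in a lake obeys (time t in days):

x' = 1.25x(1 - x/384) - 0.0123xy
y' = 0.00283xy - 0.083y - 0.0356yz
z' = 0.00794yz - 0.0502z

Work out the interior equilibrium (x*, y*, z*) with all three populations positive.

From dz/dt = 0: 0.00794y* = 0.0502, so y* = 6.32.
From dx/dt = 0: 1.25(1 - x*/384) = 0.0123·6.32, giving x* = 384·(1 - 0.0622) = 360.
From dy/dt = 0: 0.00283·360 - 0.083 = 0.0356z*, so z* = 0.936/0.0356 = 26.3.

x* ≈ 360, y* ≈ 6.32, z* ≈ 26.3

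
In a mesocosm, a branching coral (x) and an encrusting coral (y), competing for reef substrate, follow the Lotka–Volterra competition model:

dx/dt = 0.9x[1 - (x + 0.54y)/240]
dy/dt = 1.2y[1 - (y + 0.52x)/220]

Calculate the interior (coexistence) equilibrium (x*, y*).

x* ≈ 169, y* ≈ 132

Setting both brackets to zero gives the nullclines x + 0.54y = 240 and 0.52x + y = 220.
Substituting y = 220 - 0.52x into the first: x(1 - 0.54·0.52) = 240 - 0.54·220.
So x* = 121/0.719 = 169, and then y* = 220 - 0.52·169 = 132.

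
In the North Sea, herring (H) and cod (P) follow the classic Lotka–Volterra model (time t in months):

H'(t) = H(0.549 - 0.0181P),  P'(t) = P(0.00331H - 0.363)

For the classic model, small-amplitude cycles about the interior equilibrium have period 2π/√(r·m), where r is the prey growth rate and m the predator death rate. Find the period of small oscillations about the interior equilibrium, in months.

T ≈ 14.1 months

Here r = 0.549 and m = 0.363, so r·m = 0.199.
ω = √0.199 = 0.446 per month, hence T = 2π/ω ≈ 14.1 months.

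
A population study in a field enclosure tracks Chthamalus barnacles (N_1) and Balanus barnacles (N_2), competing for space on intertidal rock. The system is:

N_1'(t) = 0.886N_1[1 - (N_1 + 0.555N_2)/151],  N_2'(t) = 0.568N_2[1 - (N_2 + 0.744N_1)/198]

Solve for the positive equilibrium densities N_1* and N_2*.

Setting both brackets to zero gives the nullclines N_1 + 0.555N_2 = 151 and 0.744N_1 + N_2 = 198.
Substituting N_2 = 198 - 0.744N_1 into the first: N_1(1 - 0.555·0.744) = 151 - 0.555·198.
So N_1* = 41.1/0.587 = 70, and then N_2* = 198 - 0.744·70 = 146.

N_1* ≈ 70, N_2* ≈ 146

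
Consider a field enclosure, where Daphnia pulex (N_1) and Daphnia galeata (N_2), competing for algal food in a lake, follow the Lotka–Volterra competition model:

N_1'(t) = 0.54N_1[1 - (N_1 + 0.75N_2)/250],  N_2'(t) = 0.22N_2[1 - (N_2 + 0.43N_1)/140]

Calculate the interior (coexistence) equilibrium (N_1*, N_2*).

N_1* ≈ 214, N_2* ≈ 48

Setting both brackets to zero gives the nullclines N_1 + 0.75N_2 = 250 and 0.43N_1 + N_2 = 140.
Substituting N_2 = 140 - 0.43N_1 into the first: N_1(1 - 0.75·0.43) = 250 - 0.75·140.
So N_1* = 145/0.677 = 214, and then N_2* = 140 - 0.43·214 = 48.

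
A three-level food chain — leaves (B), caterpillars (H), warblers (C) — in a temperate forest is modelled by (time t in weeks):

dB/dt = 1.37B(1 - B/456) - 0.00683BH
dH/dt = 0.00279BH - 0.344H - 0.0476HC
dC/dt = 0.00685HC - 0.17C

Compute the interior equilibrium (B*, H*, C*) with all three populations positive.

From dC/dt = 0: 0.00685H* = 0.17, so H* = 24.8.
From dB/dt = 0: 1.37(1 - B*/456) = 0.00683·24.8, giving B* = 456·(1 - 0.124) = 400.
From dH/dt = 0: 0.00279·400 - 0.344 = 0.0476C*, so C* = 0.771/0.0476 = 16.2.

B* ≈ 400, H* ≈ 24.8, C* ≈ 16.2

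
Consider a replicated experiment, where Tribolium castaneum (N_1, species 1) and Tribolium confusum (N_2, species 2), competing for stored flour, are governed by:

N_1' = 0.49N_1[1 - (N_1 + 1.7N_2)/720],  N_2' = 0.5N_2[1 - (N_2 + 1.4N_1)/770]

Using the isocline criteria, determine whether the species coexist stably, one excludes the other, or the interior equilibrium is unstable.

unstable coexistence (outcome depends on initial conditions)

Compare the nullcline intercepts: K1/α12 = 720/1.7 = 424 < K2 = 770; K2/α21 = 770/1.4 = 550 < K1 = 720.
Since both are reversed, neither can invade when rare; the interior point is a saddle.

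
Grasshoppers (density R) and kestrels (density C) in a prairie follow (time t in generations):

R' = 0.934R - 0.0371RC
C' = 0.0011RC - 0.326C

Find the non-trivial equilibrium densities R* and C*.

R* ≈ 296, C* ≈ 25.2

Set dC/dt = 0 with C > 0: 0.0011R - 0.326 = 0, so R* = 0.326/0.0011 = 296.
Set dR/dt = 0 with R > 0: 0.934 - 0.0371C = 0, so C* = 0.934/0.0371 = 25.2.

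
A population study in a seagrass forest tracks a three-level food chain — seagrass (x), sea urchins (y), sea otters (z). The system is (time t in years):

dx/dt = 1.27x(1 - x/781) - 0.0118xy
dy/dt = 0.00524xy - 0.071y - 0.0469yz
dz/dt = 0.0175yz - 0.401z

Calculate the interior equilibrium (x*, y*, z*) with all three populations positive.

x* ≈ 615, y* ≈ 22.9, z* ≈ 67.2

From dz/dt = 0: 0.0175y* = 0.401, so y* = 22.9.
From dx/dt = 0: 1.27(1 - x*/781) = 0.0118·22.9, giving x* = 781·(1 - 0.213) = 615.
From dy/dt = 0: 0.00524·615 - 0.071 = 0.0469z*, so z* = 3.15/0.0469 = 67.2.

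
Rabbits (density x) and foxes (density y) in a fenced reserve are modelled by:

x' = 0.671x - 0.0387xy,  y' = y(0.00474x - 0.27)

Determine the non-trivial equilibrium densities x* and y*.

x* ≈ 57, y* ≈ 17.3

Set dy/dt = 0 with y > 0: 0.00474x - 0.27 = 0, so x* = 0.27/0.00474 = 57.
Set dx/dt = 0 with x > 0: 0.671 - 0.0387y = 0, so y* = 0.671/0.0387 = 17.3.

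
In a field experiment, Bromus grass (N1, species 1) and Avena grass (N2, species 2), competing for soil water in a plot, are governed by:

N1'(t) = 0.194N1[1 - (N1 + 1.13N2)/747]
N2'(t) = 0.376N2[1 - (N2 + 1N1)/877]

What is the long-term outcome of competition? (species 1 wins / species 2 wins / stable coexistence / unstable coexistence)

species 2 excludes species 1

Compare the nullcline intercepts: K1/α12 = 747/1.13 = 661 < K2 = 877; K2/α21 = 877/1 = 877 > K1 = 747.
Since the inequalities point opposite ways, species 2 can invade but species 1 cannot.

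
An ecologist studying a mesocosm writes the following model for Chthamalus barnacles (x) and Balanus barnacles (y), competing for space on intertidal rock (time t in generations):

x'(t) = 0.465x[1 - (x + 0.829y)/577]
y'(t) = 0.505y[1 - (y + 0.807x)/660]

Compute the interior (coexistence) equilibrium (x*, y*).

Setting both brackets to zero gives the nullclines x + 0.829y = 577 and 0.807x + y = 660.
Substituting y = 660 - 0.807x into the first: x(1 - 0.829·0.807) = 577 - 0.829·660.
So x* = 29.9/0.331 = 90.2, and then y* = 660 - 0.807·90.2 = 587.

x* ≈ 90.2, y* ≈ 587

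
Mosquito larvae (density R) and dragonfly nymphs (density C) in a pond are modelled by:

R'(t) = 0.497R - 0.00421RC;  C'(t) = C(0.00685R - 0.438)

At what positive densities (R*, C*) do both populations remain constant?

R* ≈ 63.9, C* ≈ 118

Set dC/dt = 0 with C > 0: 0.00685R - 0.438 = 0, so R* = 0.438/0.00685 = 63.9.
Set dR/dt = 0 with R > 0: 0.497 - 0.00421C = 0, so C* = 0.497/0.00421 = 118.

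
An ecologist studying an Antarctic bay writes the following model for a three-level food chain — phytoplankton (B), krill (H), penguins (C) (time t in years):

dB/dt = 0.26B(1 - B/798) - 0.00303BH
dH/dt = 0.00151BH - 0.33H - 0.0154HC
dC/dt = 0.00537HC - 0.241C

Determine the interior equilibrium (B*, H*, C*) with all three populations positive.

From dC/dt = 0: 0.00537H* = 0.241, so H* = 44.9.
From dB/dt = 0: 0.26(1 - B*/798) = 0.00303·44.9, giving B* = 798·(1 - 0.523) = 381.
From dH/dt = 0: 0.00151·381 - 0.33 = 0.0154C*, so C* = 0.245/0.0154 = 15.9.

B* ≈ 381, H* ≈ 44.9, C* ≈ 15.9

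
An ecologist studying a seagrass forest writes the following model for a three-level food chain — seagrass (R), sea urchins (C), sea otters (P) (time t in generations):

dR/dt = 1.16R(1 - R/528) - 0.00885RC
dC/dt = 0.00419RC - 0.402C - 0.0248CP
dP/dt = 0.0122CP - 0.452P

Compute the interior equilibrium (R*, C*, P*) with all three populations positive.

From dP/dt = 0: 0.0122C* = 0.452, so C* = 37.
From dR/dt = 0: 1.16(1 - R*/528) = 0.00885·37, giving R* = 528·(1 - 0.283) = 379.
From dC/dt = 0: 0.00419·379 - 0.402 = 0.0248P*, so P* = 1.18/0.0248 = 47.8.

R* ≈ 379, C* ≈ 37, P* ≈ 47.8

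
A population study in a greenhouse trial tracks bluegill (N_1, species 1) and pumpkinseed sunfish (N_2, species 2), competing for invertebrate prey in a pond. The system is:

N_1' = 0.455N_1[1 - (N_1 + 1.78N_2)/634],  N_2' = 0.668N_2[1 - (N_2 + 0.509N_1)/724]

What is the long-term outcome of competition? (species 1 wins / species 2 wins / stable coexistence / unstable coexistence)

species 2 excludes species 1

Compare the nullcline intercepts: K1/α12 = 634/1.78 = 356 < K2 = 724; K2/α21 = 724/0.509 = 1420 > K1 = 634.
Since the inequalities point opposite ways, species 2 can invade but species 1 cannot.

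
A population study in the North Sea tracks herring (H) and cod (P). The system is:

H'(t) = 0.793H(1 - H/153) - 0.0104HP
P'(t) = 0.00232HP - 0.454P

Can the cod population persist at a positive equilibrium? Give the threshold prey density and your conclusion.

Threshold H = 196; K < 196, so no, the predator goes extinct.

The predator equation gives dP/dt > 0 only when H > 0.454/0.00232 = 196.
Without the predator, H → K = 153. Since 153 < 196, the predator cannot invade.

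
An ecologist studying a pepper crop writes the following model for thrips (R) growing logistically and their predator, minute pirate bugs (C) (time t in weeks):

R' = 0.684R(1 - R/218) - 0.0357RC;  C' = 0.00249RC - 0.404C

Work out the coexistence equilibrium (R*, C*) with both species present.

R* ≈ 162, C* ≈ 4.9

From dC/dt = 0 with C > 0: 0.00249R* = 0.404, so R* = 162.
Substitute into dR/dt = 0: 0.684(1 - 162/218) = 0.0357C*.
The bracket is 0.256, giving C* = 0.175/0.0357 = 4.9.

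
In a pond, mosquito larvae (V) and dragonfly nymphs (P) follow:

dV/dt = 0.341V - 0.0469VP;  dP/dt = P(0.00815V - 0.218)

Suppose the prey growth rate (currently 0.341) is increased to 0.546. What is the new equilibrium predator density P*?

At the interior fixed point, setting dV/dt = 0 with V > 0 fixes P* = (prey growth rate)/(VP coefficient) — independent of the other coefficients.
With the change, P* = 0.546/0.0469 = 11.6; it rises from 7.27.

P* ≈ 11.6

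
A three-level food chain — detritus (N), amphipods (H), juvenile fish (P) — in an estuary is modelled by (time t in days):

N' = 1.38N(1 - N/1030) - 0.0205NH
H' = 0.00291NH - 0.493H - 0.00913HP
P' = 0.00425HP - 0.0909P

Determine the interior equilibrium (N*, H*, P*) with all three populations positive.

From dP/dt = 0: 0.00425H* = 0.0909, so H* = 21.4.
From dN/dt = 0: 1.38(1 - N*/1030) = 0.0205·21.4, giving N* = 1030·(1 - 0.318) = 703.
From dH/dt = 0: 0.00291·703 - 0.493 = 0.00913P*, so P* = 1.55/0.00913 = 170.

N* ≈ 703, H* ≈ 21.4, P* ≈ 170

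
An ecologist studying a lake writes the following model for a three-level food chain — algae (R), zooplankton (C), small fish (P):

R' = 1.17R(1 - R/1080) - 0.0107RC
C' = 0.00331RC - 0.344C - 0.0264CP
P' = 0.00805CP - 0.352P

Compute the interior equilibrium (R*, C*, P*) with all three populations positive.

R* ≈ 648, C* ≈ 43.7, P* ≈ 68.2

From dP/dt = 0: 0.00805C* = 0.352, so C* = 43.7.
From dR/dt = 0: 1.17(1 - R*/1080) = 0.0107·43.7, giving R* = 1080·(1 - 0.4) = 648.
From dC/dt = 0: 0.00331·648 - 0.344 = 0.0264P*, so P* = 1.8/0.0264 = 68.2.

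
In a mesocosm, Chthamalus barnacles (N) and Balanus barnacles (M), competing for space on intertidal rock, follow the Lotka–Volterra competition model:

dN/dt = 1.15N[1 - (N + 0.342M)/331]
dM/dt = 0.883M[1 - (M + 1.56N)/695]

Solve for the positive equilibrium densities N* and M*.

Setting both brackets to zero gives the nullclines N + 0.342M = 331 and 1.56N + M = 695.
Substituting M = 695 - 1.56N into the first: N(1 - 0.342·1.56) = 331 - 0.342·695.
So N* = 93.3/0.466 = 200, and then M* = 695 - 1.56·200 = 383.

N* ≈ 200, M* ≈ 383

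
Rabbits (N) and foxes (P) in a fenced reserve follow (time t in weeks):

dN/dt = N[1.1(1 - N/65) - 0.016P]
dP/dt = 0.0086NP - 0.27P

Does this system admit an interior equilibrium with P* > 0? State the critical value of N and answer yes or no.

Threshold N = 31.4; K > 31.4, so yes, the predator persists.

The predator equation gives dP/dt > 0 only when N > 0.27/0.0086 = 31.4.
Without the predator, N → K = 65. Since 65 > 31.4, the predator can invade and persist.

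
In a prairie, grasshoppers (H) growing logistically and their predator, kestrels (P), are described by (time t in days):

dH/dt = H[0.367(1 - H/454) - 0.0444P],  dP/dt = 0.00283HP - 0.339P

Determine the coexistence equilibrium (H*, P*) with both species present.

H* ≈ 120, P* ≈ 6.08

From dP/dt = 0 with P > 0: 0.00283H* = 0.339, so H* = 120.
Substitute into dH/dt = 0: 0.367(1 - 120/454) = 0.0444P*.
The bracket is 0.736, giving P* = 0.27/0.0444 = 6.08.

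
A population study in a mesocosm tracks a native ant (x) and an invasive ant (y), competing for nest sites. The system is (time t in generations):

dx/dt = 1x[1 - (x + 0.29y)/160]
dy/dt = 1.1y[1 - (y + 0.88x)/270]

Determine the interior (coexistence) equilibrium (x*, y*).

x* ≈ 110, y* ≈ 173

Setting both brackets to zero gives the nullclines x + 0.29y = 160 and 0.88x + y = 270.
Substituting y = 270 - 0.88x into the first: x(1 - 0.29·0.88) = 160 - 0.29·270.
So x* = 81.7/0.745 = 110, and then y* = 270 - 0.88·110 = 173.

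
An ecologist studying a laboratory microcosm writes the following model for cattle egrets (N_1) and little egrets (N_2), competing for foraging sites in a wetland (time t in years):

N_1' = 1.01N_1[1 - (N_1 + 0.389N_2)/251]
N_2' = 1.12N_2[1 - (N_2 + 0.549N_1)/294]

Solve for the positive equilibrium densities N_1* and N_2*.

N_1* ≈ 174, N_2* ≈ 199

Setting both brackets to zero gives the nullclines N_1 + 0.389N_2 = 251 and 0.549N_1 + N_2 = 294.
Substituting N_2 = 294 - 0.549N_1 into the first: N_1(1 - 0.389·0.549) = 251 - 0.389·294.
So N_1* = 137/0.786 = 174, and then N_2* = 294 - 0.549·174 = 199.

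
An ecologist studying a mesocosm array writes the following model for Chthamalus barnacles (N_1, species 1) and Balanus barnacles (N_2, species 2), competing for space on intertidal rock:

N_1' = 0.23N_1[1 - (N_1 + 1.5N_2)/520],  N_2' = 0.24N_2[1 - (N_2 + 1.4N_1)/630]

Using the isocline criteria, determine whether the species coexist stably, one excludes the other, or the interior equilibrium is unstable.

Compare the nullcline intercepts: K1/α12 = 520/1.5 = 347 < K2 = 630; K2/α21 = 630/1.4 = 450 < K1 = 520.
Since both are reversed, neither can invade when rare; the interior point is a saddle.

unstable coexistence (outcome depends on initial conditions)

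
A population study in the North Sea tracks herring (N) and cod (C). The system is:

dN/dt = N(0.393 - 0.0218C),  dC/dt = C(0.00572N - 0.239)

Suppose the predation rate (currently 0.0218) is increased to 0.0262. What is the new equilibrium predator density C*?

C* ≈ 15

At the interior fixed point, setting dN/dt = 0 with N > 0 fixes C* = (prey growth rate)/(NC coefficient) — independent of the other coefficients.
With the change, C* = 0.393/0.0262 = 15; it falls from 18.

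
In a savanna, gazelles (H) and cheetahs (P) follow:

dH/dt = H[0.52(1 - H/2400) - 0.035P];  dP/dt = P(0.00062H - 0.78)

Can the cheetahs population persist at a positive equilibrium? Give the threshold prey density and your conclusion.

Threshold H = 1260; K > 1260, so yes, the predator persists.

The predator equation gives dP/dt > 0 only when H > 0.78/0.00062 = 1260.
Without the predator, H → K = 2400. Since 2400 > 1260, the predator can invade and persist.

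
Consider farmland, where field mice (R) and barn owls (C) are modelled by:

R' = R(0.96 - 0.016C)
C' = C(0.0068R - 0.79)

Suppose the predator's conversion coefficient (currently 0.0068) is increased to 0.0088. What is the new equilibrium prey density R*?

R* ≈ 89.8

At the interior fixed point, setting dC/dt = 0 with C > 0 fixes R* = (predator death rate)/(RC coefficient) — independent of the other coefficients.
With the change, R* = 0.79/0.0088 = 89.8; it falls from 116.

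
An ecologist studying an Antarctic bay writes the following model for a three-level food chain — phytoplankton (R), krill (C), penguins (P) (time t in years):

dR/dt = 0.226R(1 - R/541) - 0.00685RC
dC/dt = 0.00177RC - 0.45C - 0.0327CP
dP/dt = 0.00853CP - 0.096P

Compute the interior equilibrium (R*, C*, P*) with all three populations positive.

R* ≈ 356, C* ≈ 11.3, P* ≈ 5.53

From dP/dt = 0: 0.00853C* = 0.096, so C* = 11.3.
From dR/dt = 0: 0.226(1 - R*/541) = 0.00685·11.3, giving R* = 541·(1 - 0.341) = 356.
From dC/dt = 0: 0.00177·356 - 0.45 = 0.0327P*, so P* = 0.181/0.0327 = 5.53.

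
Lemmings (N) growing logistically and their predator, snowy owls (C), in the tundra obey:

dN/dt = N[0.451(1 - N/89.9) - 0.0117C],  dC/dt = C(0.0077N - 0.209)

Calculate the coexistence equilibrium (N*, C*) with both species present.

N* ≈ 27.1, C* ≈ 26.9

From dC/dt = 0 with C > 0: 0.0077N* = 0.209, so N* = 27.1.
Substitute into dN/dt = 0: 0.451(1 - 27.1/89.9) = 0.0117C*.
The bracket is 0.698, giving C* = 0.315/0.0117 = 26.9.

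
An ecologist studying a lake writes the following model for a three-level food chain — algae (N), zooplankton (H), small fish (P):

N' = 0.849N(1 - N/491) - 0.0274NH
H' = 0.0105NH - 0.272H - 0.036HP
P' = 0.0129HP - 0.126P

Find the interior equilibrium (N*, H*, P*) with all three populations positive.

From dP/dt = 0: 0.0129H* = 0.126, so H* = 9.77.
From dN/dt = 0: 0.849(1 - N*/491) = 0.0274·9.77, giving N* = 491·(1 - 0.315) = 336.
From dH/dt = 0: 0.0105·336 - 0.272 = 0.036P*, so P* = 3.26/0.036 = 90.5.

N* ≈ 336, H* ≈ 9.77, P* ≈ 90.5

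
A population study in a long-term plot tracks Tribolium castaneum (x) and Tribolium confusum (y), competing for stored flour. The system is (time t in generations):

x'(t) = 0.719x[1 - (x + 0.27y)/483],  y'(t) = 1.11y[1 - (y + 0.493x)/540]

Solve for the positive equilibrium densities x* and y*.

Setting both brackets to zero gives the nullclines x + 0.27y = 483 and 0.493x + y = 540.
Substituting y = 540 - 0.493x into the first: x(1 - 0.27·0.493) = 483 - 0.27·540.
So x* = 337/0.867 = 389, and then y* = 540 - 0.493·389 = 348.

x* ≈ 389, y* ≈ 348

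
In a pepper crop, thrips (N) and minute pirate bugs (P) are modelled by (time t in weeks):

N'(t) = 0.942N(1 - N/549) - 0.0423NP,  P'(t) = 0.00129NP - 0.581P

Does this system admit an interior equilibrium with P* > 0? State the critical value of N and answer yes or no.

The predator equation gives dP/dt > 0 only when N > 0.581/0.00129 = 450.
Without the predator, N → K = 549. Since 549 > 450, the predator can invade and persist.

Threshold N = 450; K > 450, so yes, the predator persists.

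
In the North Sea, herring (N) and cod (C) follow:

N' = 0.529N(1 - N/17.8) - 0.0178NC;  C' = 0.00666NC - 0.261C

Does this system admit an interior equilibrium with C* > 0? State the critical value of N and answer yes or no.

The predator equation gives dC/dt > 0 only when N > 0.261/0.00666 = 39.2.
Without the predator, N → K = 17.8. Since 17.8 < 39.2, the predator cannot invade.

Threshold N = 39.2; K < 39.2, so no, the predator goes extinct.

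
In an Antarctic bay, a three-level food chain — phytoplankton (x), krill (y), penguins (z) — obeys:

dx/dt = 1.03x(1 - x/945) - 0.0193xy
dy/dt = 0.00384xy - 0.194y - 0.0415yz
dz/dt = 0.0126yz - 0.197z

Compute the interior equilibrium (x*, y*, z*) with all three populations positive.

x* ≈ 668, y* ≈ 15.6, z* ≈ 57.1

From dz/dt = 0: 0.0126y* = 0.197, so y* = 15.6.
From dx/dt = 0: 1.03(1 - x*/945) = 0.0193·15.6, giving x* = 945·(1 - 0.293) = 668.
From dy/dt = 0: 0.00384·668 - 0.194 = 0.0415z*, so z* = 2.37/0.0415 = 57.1.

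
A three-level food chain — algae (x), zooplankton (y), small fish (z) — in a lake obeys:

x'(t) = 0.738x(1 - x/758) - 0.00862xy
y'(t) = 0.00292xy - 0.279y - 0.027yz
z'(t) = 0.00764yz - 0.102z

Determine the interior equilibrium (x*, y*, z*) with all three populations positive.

From dz/dt = 0: 0.00764y* = 0.102, so y* = 13.4.
From dx/dt = 0: 0.738(1 - x*/758) = 0.00862·13.4, giving x* = 758·(1 - 0.156) = 640.
From dy/dt = 0: 0.00292·640 - 0.279 = 0.027z*, so z* = 1.59/0.027 = 58.9.

x* ≈ 640, y* ≈ 13.4, z* ≈ 58.9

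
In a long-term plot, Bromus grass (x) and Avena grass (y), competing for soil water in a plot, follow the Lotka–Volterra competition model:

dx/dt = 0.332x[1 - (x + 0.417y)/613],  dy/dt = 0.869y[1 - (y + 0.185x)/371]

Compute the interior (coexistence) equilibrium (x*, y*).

Setting both brackets to zero gives the nullclines x + 0.417y = 613 and 0.185x + y = 371.
Substituting y = 371 - 0.185x into the first: x(1 - 0.417·0.185) = 613 - 0.417·371.
So x* = 458/0.923 = 497, and then y* = 371 - 0.185·497 = 279.

x* ≈ 497, y* ≈ 279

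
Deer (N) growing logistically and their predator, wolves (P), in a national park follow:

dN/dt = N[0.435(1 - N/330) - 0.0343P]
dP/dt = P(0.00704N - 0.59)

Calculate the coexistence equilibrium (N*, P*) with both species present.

N* ≈ 83.8, P* ≈ 9.46

From dP/dt = 0 with P > 0: 0.00704N* = 0.59, so N* = 83.8.
Substitute into dN/dt = 0: 0.435(1 - 83.8/330) = 0.0343P*.
The bracket is 0.746, giving P* = 0.325/0.0343 = 9.46.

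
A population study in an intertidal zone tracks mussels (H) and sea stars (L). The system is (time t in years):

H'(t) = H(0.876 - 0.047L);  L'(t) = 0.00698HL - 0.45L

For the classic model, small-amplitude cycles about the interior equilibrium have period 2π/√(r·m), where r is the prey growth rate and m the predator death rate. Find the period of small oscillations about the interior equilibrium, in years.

T ≈ 10 years

Here r = 0.876 and m = 0.45, so r·m = 0.394.
ω = √0.394 = 0.628 per year, hence T = 2π/ω ≈ 10 years.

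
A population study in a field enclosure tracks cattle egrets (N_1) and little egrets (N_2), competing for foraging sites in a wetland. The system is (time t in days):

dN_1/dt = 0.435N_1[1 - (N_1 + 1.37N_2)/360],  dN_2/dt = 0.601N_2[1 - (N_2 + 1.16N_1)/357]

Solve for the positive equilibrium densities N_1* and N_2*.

N_1* ≈ 219, N_2* ≈ 103

Setting both brackets to zero gives the nullclines N_1 + 1.37N_2 = 360 and 1.16N_1 + N_2 = 357.
Substituting N_2 = 357 - 1.16N_1 into the first: N_1(1 - 1.37·1.16) = 360 - 1.37·357.
So N_1* = -129/-0.589 = 219, and then N_2* = 357 - 1.16·219 = 103.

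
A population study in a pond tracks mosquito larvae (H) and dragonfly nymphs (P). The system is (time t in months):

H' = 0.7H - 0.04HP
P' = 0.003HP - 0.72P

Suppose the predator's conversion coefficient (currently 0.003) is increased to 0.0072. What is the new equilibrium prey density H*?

At the interior fixed point, setting dP/dt = 0 with P > 0 fixes H* = (predator death rate)/(HP coefficient) — independent of the other coefficients.
With the change, H* = 0.72/0.0072 = 100; it falls from 240.

H* ≈ 100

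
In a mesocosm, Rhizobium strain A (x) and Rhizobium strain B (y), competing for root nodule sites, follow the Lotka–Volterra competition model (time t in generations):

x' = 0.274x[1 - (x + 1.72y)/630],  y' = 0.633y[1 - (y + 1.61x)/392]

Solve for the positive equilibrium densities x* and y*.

x* ≈ 25, y* ≈ 352

Setting both brackets to zero gives the nullclines x + 1.72y = 630 and 1.61x + y = 392.
Substituting y = 392 - 1.61x into the first: x(1 - 1.72·1.61) = 630 - 1.72·392.
So x* = -44.2/-1.77 = 25, and then y* = 392 - 1.61·25 = 352.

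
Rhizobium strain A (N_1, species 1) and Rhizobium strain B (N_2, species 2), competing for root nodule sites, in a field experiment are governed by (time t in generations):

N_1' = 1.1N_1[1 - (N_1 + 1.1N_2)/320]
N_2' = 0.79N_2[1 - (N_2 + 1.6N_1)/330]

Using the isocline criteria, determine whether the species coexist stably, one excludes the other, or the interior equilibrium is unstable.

Compare the nullcline intercepts: K1/α12 = 320/1.1 = 291 < K2 = 330; K2/α21 = 330/1.6 = 206 < K1 = 320.
Since both are reversed, neither can invade when rare; the interior point is a saddle.

unstable coexistence (outcome depends on initial conditions)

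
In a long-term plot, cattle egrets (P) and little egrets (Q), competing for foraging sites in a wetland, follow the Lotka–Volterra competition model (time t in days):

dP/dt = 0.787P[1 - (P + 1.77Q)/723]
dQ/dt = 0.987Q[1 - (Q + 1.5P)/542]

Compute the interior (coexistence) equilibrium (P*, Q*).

P* ≈ 143, Q* ≈ 328

Setting both brackets to zero gives the nullclines P + 1.77Q = 723 and 1.5P + Q = 542.
Substituting Q = 542 - 1.5P into the first: P(1 - 1.77·1.5) = 723 - 1.77·542.
So P* = -236/-1.66 = 143, and then Q* = 542 - 1.5·143 = 328.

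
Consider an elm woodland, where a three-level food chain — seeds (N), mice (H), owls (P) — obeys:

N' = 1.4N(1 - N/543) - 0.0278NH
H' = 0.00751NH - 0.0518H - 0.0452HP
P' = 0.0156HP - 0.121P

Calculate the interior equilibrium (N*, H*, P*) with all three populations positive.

N* ≈ 459, H* ≈ 7.76, P* ≈ 75.2

From dP/dt = 0: 0.0156H* = 0.121, so H* = 7.76.
From dN/dt = 0: 1.4(1 - N*/543) = 0.0278·7.76, giving N* = 543·(1 - 0.154) = 459.
From dH/dt = 0: 0.00751·459 - 0.0518 = 0.0452P*, so P* = 3.4/0.0452 = 75.2.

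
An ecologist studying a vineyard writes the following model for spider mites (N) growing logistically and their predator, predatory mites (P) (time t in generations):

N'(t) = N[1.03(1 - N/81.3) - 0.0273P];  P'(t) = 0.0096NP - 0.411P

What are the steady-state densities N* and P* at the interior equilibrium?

N* ≈ 42.8, P* ≈ 17.9

From dP/dt = 0 with P > 0: 0.0096N* = 0.411, so N* = 42.8.
Substitute into dN/dt = 0: 1.03(1 - 42.8/81.3) = 0.0273P*.
The bracket is 0.473, giving P* = 0.488/0.0273 = 17.9.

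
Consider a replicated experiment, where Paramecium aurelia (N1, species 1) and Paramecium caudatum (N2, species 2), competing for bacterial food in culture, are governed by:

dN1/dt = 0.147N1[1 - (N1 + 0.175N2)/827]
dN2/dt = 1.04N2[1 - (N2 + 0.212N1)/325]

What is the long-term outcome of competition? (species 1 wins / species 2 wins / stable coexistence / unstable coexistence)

Compare the nullcline intercepts: K1/α12 = 827/0.175 = 4730 > K2 = 325; K2/α21 = 325/0.212 = 1530 > K1 = 827.
Since both inequalities hold, each species can invade when rare, so the interior equilibrium is stable.

stable coexistence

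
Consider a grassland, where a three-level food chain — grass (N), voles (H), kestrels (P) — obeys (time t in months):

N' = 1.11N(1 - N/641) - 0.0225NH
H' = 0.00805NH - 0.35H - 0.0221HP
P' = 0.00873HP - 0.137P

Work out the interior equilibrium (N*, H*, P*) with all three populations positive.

N* ≈ 437, H* ≈ 15.7, P* ≈ 143

From dP/dt = 0: 0.00873H* = 0.137, so H* = 15.7.
From dN/dt = 0: 1.11(1 - N*/641) = 0.0225·15.7, giving N* = 641·(1 - 0.318) = 437.
From dH/dt = 0: 0.00805·437 - 0.35 = 0.0221P*, so P* = 3.17/0.0221 = 143.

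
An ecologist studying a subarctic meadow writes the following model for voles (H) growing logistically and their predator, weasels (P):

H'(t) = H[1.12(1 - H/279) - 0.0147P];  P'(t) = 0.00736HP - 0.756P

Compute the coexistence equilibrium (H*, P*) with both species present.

From dP/dt = 0 with P > 0: 0.00736H* = 0.756, so H* = 103.
Substitute into dH/dt = 0: 1.12(1 - 103/279) = 0.0147P*.
The bracket is 0.632, giving P* = 0.708/0.0147 = 48.1.

H* ≈ 103, P* ≈ 48.1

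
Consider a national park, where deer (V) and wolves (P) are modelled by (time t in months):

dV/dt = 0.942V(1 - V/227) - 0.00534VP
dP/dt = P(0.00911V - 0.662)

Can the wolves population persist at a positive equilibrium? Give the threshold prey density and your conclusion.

The predator equation gives dP/dt > 0 only when V > 0.662/0.00911 = 72.7.
Without the predator, V → K = 227. Since 227 > 72.7, the predator can invade and persist.

Threshold V = 72.7; K > 72.7, so yes, the predator persists.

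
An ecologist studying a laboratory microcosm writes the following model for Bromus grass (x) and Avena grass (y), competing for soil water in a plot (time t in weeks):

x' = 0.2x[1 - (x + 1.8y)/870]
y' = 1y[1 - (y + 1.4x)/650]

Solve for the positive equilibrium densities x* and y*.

x* ≈ 197, y* ≈ 374

Setting both brackets to zero gives the nullclines x + 1.8y = 870 and 1.4x + y = 650.
Substituting y = 650 - 1.4x into the first: x(1 - 1.8·1.4) = 870 - 1.8·650.
So x* = -300/-1.52 = 197, and then y* = 650 - 1.4·197 = 374.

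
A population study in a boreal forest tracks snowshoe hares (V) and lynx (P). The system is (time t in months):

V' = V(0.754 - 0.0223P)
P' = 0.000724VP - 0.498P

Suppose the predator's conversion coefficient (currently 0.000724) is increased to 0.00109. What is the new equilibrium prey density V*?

V* ≈ 457

At the interior fixed point, setting dP/dt = 0 with P > 0 fixes V* = (predator death rate)/(VP coefficient) — independent of the other coefficients.
With the change, V* = 0.498/0.00109 = 457; it falls from 688.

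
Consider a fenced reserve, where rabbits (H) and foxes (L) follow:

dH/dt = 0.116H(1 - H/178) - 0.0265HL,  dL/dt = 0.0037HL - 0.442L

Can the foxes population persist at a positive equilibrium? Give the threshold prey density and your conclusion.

Threshold H = 119; K > 119, so yes, the predator persists.

The predator equation gives dL/dt > 0 only when H > 0.442/0.0037 = 119.
Without the predator, H → K = 178. Since 178 > 119, the predator can invade and persist.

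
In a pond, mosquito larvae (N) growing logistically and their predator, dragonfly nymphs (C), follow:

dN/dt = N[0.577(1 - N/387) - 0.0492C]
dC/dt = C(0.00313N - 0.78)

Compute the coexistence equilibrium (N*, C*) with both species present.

N* ≈ 249, C* ≈ 4.18

From dC/dt = 0 with C > 0: 0.00313N* = 0.78, so N* = 249.
Substitute into dN/dt = 0: 0.577(1 - 249/387) = 0.0492C*.
The bracket is 0.356, giving C* = 0.205/0.0492 = 4.18.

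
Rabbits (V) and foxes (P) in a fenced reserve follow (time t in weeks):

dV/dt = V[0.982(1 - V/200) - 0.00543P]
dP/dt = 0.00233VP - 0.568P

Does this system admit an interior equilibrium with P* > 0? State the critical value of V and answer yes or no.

The predator equation gives dP/dt > 0 only when V > 0.568/0.00233 = 244.
Without the predator, V → K = 200. Since 200 < 244, the predator cannot invade.

Threshold V = 244; K < 244, so no, the predator goes extinct.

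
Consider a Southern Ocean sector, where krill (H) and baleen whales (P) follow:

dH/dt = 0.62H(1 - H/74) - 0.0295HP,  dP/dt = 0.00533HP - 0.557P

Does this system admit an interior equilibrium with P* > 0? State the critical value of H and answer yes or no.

The predator equation gives dP/dt > 0 only when H > 0.557/0.00533 = 105.
Without the predator, H → K = 74. Since 74 < 105, the predator cannot invade.

Threshold H = 105; K < 105, so no, the predator goes extinct.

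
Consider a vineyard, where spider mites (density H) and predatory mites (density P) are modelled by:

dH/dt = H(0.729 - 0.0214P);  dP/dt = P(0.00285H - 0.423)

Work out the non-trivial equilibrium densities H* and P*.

Set dP/dt = 0 with P > 0: 0.00285H - 0.423 = 0, so H* = 0.423/0.00285 = 148.
Set dH/dt = 0 with H > 0: 0.729 - 0.0214P = 0, so P* = 0.729/0.0214 = 34.1.

H* ≈ 148, P* ≈ 34.1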